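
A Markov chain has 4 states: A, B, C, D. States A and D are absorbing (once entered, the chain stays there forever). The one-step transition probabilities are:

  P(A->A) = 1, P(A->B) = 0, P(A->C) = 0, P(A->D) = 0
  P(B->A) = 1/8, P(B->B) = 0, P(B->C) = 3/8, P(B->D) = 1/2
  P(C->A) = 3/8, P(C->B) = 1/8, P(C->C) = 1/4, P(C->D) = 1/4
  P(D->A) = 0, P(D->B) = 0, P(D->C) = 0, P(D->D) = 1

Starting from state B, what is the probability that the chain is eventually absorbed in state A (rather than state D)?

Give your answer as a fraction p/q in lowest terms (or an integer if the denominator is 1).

Let a_i = P(absorbed in A | start in state i).
Boundary conditions: a_A = 1, a_D = 0.
For each transient state i, a_i = sum_j P(i->j) * a_j:
  a_B = 1/8*a_A + 0*a_B + 3/8*a_C + 1/2*a_D
  a_C = 3/8*a_A + 1/8*a_B + 1/4*a_C + 1/4*a_D

Substituting a_A = 1 and a_D = 0, rearrange to (I - Q) a = r where r[i] = P(i -> A):
  [1, -3/8] . (a_B, a_C) = 1/8
  [-1/8, 3/4] . (a_B, a_C) = 3/8

Solving yields:
  a_B = 1/3
  a_C = 5/9

Starting state is B, so the absorption probability is a_B = 1/3.

Answer: 1/3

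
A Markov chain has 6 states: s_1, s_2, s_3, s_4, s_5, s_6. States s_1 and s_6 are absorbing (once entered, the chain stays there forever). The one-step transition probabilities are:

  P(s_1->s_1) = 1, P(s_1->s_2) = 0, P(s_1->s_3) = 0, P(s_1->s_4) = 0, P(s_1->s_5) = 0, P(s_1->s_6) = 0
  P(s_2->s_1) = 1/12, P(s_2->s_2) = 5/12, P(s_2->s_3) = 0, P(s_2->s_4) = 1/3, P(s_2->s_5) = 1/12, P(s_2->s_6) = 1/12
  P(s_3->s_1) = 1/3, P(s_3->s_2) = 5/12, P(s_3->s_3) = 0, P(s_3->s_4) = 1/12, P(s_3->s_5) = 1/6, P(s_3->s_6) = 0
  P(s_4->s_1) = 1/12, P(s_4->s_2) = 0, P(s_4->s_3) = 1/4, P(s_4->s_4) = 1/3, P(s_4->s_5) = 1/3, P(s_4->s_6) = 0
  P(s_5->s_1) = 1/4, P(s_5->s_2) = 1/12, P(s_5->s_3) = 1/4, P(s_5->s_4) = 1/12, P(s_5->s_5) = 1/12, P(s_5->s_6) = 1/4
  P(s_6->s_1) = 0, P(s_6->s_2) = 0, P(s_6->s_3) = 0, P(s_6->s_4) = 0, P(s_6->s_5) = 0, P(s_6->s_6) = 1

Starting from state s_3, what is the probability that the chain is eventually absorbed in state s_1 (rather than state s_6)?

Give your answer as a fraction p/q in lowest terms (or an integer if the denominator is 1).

Answer: 3799/5019

Derivation:
Let a_i = P(absorbed in s_1 | start in state i).
Boundary conditions: a_s_1 = 1, a_s_6 = 0.
For each transient state i, a_i = sum_j P(i->j) * a_j:
  a_s_2 = 1/12*a_s_1 + 5/12*a_s_2 + 0*a_s_3 + 1/3*a_s_4 + 1/12*a_s_5 + 1/12*a_s_6
  a_s_3 = 1/3*a_s_1 + 5/12*a_s_2 + 0*a_s_3 + 1/12*a_s_4 + 1/6*a_s_5 + 0*a_s_6
  a_s_4 = 1/12*a_s_1 + 0*a_s_2 + 1/4*a_s_3 + 1/3*a_s_4 + 1/3*a_s_5 + 0*a_s_6
  a_s_5 = 1/4*a_s_1 + 1/12*a_s_2 + 1/4*a_s_3 + 1/12*a_s_4 + 1/12*a_s_5 + 1/4*a_s_6

Substituting a_s_1 = 1 and a_s_6 = 0, rearrange to (I - Q) a = r where r[i] = P(i -> s_1):
  [7/12, 0, -1/3, -1/12] . (a_s_2, a_s_3, a_s_4, a_s_5) = 1/12
  [-5/12, 1, -1/12, -1/6] . (a_s_2, a_s_3, a_s_4, a_s_5) = 1/3
  [0, -1/4, 2/3, -1/3] . (a_s_2, a_s_3, a_s_4, a_s_5) = 1/12
  [-1/12, -1/4, -1/12, 11/12] . (a_s_2, a_s_3, a_s_4, a_s_5) = 1/4

Solving yields:
  a_s_2 = 1061/1673
  a_s_3 = 3799/5019
  a_s_4 = 1187/1673
  a_s_5 = 1006/1673

Starting state is s_3, so the absorption probability is a_s_3 = 3799/5019.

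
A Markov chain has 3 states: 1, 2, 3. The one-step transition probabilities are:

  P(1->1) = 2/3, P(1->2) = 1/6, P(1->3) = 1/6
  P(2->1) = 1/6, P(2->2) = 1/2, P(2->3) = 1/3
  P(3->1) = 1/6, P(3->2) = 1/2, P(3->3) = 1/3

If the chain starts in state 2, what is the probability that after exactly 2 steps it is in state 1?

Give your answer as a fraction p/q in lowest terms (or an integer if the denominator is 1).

Computing P^2 by repeated multiplication:
P^1 =
  1: [2/3, 1/6, 1/6]
  2: [1/6, 1/2, 1/3]
  3: [1/6, 1/2, 1/3]
P^2 =
  1: [1/2, 5/18, 2/9]
  2: [1/4, 4/9, 11/36]
  3: [1/4, 4/9, 11/36]

(P^2)[2 -> 1] = 1/4

Answer: 1/4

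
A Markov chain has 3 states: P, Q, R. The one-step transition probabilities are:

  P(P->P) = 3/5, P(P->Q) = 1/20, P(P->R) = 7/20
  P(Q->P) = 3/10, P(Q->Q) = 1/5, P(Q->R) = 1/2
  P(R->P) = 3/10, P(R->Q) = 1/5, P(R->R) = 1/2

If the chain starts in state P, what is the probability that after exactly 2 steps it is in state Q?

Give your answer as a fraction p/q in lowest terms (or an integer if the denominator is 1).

Answer: 11/100

Derivation:
Computing P^2 by repeated multiplication:
P^1 =
  P: [3/5, 1/20, 7/20]
  Q: [3/10, 1/5, 1/2]
  R: [3/10, 1/5, 1/2]
P^2 =
  P: [12/25, 11/100, 41/100]
  Q: [39/100, 31/200, 91/200]
  R: [39/100, 31/200, 91/200]

(P^2)[P -> Q] = 11/100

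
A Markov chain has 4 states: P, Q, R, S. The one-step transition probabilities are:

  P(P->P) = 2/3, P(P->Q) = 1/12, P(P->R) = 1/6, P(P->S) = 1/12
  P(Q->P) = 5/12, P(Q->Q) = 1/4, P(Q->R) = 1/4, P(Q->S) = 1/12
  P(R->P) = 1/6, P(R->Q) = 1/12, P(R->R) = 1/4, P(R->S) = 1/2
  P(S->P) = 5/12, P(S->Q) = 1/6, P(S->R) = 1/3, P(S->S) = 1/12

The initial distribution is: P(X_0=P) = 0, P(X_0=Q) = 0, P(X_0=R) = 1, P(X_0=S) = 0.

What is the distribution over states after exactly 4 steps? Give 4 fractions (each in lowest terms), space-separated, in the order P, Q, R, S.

Propagating the distribution step by step (d_{t+1} = d_t * P):
d_0 = (P=0, Q=0, R=1, S=0)
  d_1[P] = 0*2/3 + 0*5/12 + 1*1/6 + 0*5/12 = 1/6
  d_1[Q] = 0*1/12 + 0*1/4 + 1*1/12 + 0*1/6 = 1/12
  d_1[R] = 0*1/6 + 0*1/4 + 1*1/4 + 0*1/3 = 1/4
  d_1[S] = 0*1/12 + 0*1/12 + 1*1/2 + 0*1/12 = 1/2
d_1 = (P=1/6, Q=1/12, R=1/4, S=1/2)
  d_2[P] = 1/6*2/3 + 1/12*5/12 + 1/4*1/6 + 1/2*5/12 = 19/48
  d_2[Q] = 1/6*1/12 + 1/12*1/4 + 1/4*1/12 + 1/2*1/6 = 5/36
  d_2[R] = 1/6*1/6 + 1/12*1/4 + 1/4*1/4 + 1/2*1/3 = 5/18
  d_2[S] = 1/6*1/12 + 1/12*1/12 + 1/4*1/2 + 1/2*1/12 = 3/16
d_2 = (P=19/48, Q=5/36, R=5/18, S=3/16)
  d_3[P] = 19/48*2/3 + 5/36*5/12 + 5/18*1/6 + 3/16*5/12 = 257/576
  d_3[Q] = 19/48*1/12 + 5/36*1/4 + 5/18*1/12 + 3/16*1/6 = 211/1728
  d_3[R] = 19/48*1/6 + 5/36*1/4 + 5/18*1/4 + 3/16*1/3 = 67/288
  d_3[S] = 19/48*1/12 + 5/36*1/12 + 5/18*1/2 + 3/16*1/12 = 43/216
d_3 = (P=257/576, Q=211/1728, R=67/288, S=43/216)
  d_4[P] = 257/576*2/3 + 211/1728*5/12 + 67/288*1/6 + 43/216*5/12 = 361/768
  d_4[Q] = 257/576*1/12 + 211/1728*1/4 + 67/288*1/12 + 43/216*1/6 = 1247/10368
  d_4[R] = 257/576*1/6 + 211/1728*1/4 + 67/288*1/4 + 43/216*1/3 = 4757/20736
  d_4[S] = 257/576*1/12 + 211/1728*1/12 + 67/288*1/2 + 43/216*1/12 = 623/3456
d_4 = (P=361/768, Q=1247/10368, R=4757/20736, S=623/3456)

Answer: 361/768 1247/10368 4757/20736 623/3456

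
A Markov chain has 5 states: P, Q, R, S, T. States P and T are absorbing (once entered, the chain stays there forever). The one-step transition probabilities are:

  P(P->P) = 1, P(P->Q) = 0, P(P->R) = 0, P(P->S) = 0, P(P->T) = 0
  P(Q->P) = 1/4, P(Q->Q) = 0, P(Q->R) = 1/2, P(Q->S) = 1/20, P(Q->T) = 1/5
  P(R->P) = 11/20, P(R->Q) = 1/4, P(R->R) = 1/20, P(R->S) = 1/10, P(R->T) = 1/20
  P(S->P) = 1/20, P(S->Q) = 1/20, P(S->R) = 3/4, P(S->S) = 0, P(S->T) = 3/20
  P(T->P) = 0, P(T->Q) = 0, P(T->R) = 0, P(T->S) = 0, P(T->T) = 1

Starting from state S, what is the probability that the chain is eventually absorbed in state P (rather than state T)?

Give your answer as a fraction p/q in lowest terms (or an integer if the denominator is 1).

Answer: 2105/2943

Derivation:
Let a_i = P(absorbed in P | start in state i).
Boundary conditions: a_P = 1, a_T = 0.
For each transient state i, a_i = sum_j P(i->j) * a_j:
  a_Q = 1/4*a_P + 0*a_Q + 1/2*a_R + 1/20*a_S + 1/5*a_T
  a_R = 11/20*a_P + 1/4*a_Q + 1/20*a_R + 1/10*a_S + 1/20*a_T
  a_S = 1/20*a_P + 1/20*a_Q + 3/4*a_R + 0*a_S + 3/20*a_T

Substituting a_P = 1 and a_T = 0, rearrange to (I - Q) a = r where r[i] = P(i -> P):
  [1, -1/2, -1/20] . (a_Q, a_R, a_S) = 1/4
  [-1/4, 19/20, -1/10] . (a_Q, a_R, a_S) = 11/20
  [-1/20, -3/4, 1] . (a_Q, a_R, a_S) = 1/20

Solving yields:
  a_Q = 2077/2943
  a_R = 824/981
  a_S = 2105/2943

Starting state is S, so the absorption probability is a_S = 2105/2943.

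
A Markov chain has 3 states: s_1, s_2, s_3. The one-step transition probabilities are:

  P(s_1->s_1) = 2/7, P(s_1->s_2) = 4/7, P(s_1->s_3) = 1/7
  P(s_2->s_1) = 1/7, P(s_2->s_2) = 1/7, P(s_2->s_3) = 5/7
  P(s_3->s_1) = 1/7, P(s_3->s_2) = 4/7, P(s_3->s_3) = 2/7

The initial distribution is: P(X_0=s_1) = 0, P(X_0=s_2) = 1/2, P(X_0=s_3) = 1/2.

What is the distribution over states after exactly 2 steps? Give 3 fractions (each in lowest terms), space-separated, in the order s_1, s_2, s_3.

Answer: 8/49 41/98 41/98

Derivation:
Propagating the distribution step by step (d_{t+1} = d_t * P):
d_0 = (s_1=0, s_2=1/2, s_3=1/2)
  d_1[s_1] = 0*2/7 + 1/2*1/7 + 1/2*1/7 = 1/7
  d_1[s_2] = 0*4/7 + 1/2*1/7 + 1/2*4/7 = 5/14
  d_1[s_3] = 0*1/7 + 1/2*5/7 + 1/2*2/7 = 1/2
d_1 = (s_1=1/7, s_2=5/14, s_3=1/2)
  d_2[s_1] = 1/7*2/7 + 5/14*1/7 + 1/2*1/7 = 8/49
  d_2[s_2] = 1/7*4/7 + 5/14*1/7 + 1/2*4/7 = 41/98
  d_2[s_3] = 1/7*1/7 + 5/14*5/7 + 1/2*2/7 = 41/98
d_2 = (s_1=8/49, s_2=41/98, s_3=41/98)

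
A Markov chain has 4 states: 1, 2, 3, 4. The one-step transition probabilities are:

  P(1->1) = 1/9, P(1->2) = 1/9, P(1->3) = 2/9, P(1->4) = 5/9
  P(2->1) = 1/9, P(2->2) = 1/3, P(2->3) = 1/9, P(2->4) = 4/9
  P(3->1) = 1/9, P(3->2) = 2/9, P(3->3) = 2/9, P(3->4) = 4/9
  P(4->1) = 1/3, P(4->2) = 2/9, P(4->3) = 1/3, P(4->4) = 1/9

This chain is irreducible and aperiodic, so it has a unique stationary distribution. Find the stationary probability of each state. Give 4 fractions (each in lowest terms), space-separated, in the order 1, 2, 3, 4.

The stationary distribution satisfies pi = pi * P, i.e.:
  pi_1 = 1/9*pi_1 + 1/9*pi_2 + 1/9*pi_3 + 1/3*pi_4
  pi_2 = 1/9*pi_1 + 1/3*pi_2 + 2/9*pi_3 + 2/9*pi_4
  pi_3 = 2/9*pi_1 + 1/9*pi_2 + 2/9*pi_3 + 1/3*pi_4
  pi_4 = 5/9*pi_1 + 4/9*pi_2 + 4/9*pi_3 + 1/9*pi_4
with normalization: pi_1 + pi_2 + pi_3 + pi_4 = 1.

Using the first 3 balance equations plus normalization, the linear system A*pi = b is:
  [-8/9, 1/9, 1/9, 1/3] . pi = 0
  [1/9, -2/3, 2/9, 2/9] . pi = 0
  [2/9, 1/9, -7/9, 1/3] . pi = 0
  [1, 1, 1, 1] . pi = 1

Solving yields:
  pi_1 = 10/53
  pi_2 = 12/53
  pi_3 = 25/106
  pi_4 = 37/106

Verification (pi * P):
  10/53*1/9 + 12/53*1/9 + 25/106*1/9 + 37/106*1/3 = 10/53 = pi_1  (ok)
  10/53*1/9 + 12/53*1/3 + 25/106*2/9 + 37/106*2/9 = 12/53 = pi_2  (ok)
  10/53*2/9 + 12/53*1/9 + 25/106*2/9 + 37/106*1/3 = 25/106 = pi_3  (ok)
  10/53*5/9 + 12/53*4/9 + 25/106*4/9 + 37/106*1/9 = 37/106 = pi_4  (ok)

Answer: 10/53 12/53 25/106 37/106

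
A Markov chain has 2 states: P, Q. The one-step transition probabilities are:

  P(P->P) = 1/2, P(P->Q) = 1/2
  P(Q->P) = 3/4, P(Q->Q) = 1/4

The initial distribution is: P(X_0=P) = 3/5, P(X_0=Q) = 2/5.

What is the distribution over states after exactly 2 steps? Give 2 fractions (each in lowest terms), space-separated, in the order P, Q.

Answer: 3/5 2/5

Derivation:
Propagating the distribution step by step (d_{t+1} = d_t * P):
d_0 = (P=3/5, Q=2/5)
  d_1[P] = 3/5*1/2 + 2/5*3/4 = 3/5
  d_1[Q] = 3/5*1/2 + 2/5*1/4 = 2/5
d_1 = (P=3/5, Q=2/5)
  d_2[P] = 3/5*1/2 + 2/5*3/4 = 3/5
  d_2[Q] = 3/5*1/2 + 2/5*1/4 = 2/5
d_2 = (P=3/5, Q=2/5)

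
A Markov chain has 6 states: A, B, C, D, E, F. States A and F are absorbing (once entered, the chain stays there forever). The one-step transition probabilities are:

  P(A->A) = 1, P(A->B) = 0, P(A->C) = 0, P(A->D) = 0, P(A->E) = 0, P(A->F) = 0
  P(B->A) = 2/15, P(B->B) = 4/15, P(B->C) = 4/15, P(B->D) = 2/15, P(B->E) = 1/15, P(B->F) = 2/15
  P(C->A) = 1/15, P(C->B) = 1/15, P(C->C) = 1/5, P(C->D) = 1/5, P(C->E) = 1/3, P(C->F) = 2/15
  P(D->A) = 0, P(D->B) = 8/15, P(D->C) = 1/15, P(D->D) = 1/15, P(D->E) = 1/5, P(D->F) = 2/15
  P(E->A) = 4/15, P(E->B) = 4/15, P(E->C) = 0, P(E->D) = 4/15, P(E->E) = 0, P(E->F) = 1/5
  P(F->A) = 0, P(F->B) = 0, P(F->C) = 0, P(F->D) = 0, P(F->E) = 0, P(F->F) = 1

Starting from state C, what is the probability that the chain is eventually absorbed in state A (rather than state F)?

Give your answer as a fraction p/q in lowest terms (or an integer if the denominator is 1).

Answer: 7226/16999

Derivation:
Let a_i = P(absorbed in A | start in state i).
Boundary conditions: a_A = 1, a_F = 0.
For each transient state i, a_i = sum_j P(i->j) * a_j:
  a_B = 2/15*a_A + 4/15*a_B + 4/15*a_C + 2/15*a_D + 1/15*a_E + 2/15*a_F
  a_C = 1/15*a_A + 1/15*a_B + 1/5*a_C + 1/5*a_D + 1/3*a_E + 2/15*a_F
  a_D = 0*a_A + 8/15*a_B + 1/15*a_C + 1/15*a_D + 1/5*a_E + 2/15*a_F
  a_E = 4/15*a_A + 4/15*a_B + 0*a_C + 4/15*a_D + 0*a_E + 1/5*a_F

Substituting a_A = 1 and a_F = 0, rearrange to (I - Q) a = r where r[i] = P(i -> A):
  [11/15, -4/15, -2/15, -1/15] . (a_B, a_C, a_D, a_E) = 2/15
  [-1/15, 4/5, -1/5, -1/3] . (a_B, a_C, a_D, a_E) = 1/15
  [-8/15, -1/15, 14/15, -1/5] . (a_B, a_C, a_D, a_E) = 0
  [-4/15, 0, -4/15, 1] . (a_B, a_C, a_D, a_E) = 4/15

Solving yields:
  a_B = 7700/16999
  a_C = 7226/16999
  a_D = 6711/16999
  a_E = 8376/16999

Starting state is C, so the absorption probability is a_C = 7226/16999.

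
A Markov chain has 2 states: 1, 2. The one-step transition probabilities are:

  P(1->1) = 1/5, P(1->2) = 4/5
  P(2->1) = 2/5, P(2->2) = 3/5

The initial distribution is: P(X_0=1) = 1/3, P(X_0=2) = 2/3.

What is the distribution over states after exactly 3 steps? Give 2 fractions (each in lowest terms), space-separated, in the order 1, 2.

Propagating the distribution step by step (d_{t+1} = d_t * P):
d_0 = (1=1/3, 2=2/3)
  d_1[1] = 1/3*1/5 + 2/3*2/5 = 1/3
  d_1[2] = 1/3*4/5 + 2/3*3/5 = 2/3
d_1 = (1=1/3, 2=2/3)
  d_2[1] = 1/3*1/5 + 2/3*2/5 = 1/3
  d_2[2] = 1/3*4/5 + 2/3*3/5 = 2/3
d_2 = (1=1/3, 2=2/3)
  d_3[1] = 1/3*1/5 + 2/3*2/5 = 1/3
  d_3[2] = 1/3*4/5 + 2/3*3/5 = 2/3
d_3 = (1=1/3, 2=2/3)

Answer: 1/3 2/3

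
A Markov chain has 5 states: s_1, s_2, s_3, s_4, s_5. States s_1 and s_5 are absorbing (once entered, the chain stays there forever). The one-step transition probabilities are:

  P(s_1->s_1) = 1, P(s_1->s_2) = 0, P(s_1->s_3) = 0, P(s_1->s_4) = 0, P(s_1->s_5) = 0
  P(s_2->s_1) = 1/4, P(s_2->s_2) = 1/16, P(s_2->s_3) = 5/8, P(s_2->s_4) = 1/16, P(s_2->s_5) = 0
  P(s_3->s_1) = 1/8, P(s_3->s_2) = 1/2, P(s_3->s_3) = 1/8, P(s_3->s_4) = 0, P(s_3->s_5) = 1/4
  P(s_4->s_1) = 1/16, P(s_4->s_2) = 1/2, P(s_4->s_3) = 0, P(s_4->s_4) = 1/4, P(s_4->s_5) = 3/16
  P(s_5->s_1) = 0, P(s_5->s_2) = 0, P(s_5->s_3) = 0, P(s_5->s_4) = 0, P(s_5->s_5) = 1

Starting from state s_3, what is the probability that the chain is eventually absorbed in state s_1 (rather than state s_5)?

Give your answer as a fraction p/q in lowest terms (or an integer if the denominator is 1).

Answer: 92/181

Derivation:
Let a_i = P(absorbed in s_1 | start in state i).
Boundary conditions: a_s_1 = 1, a_s_5 = 0.
For each transient state i, a_i = sum_j P(i->j) * a_j:
  a_s_2 = 1/4*a_s_1 + 1/16*a_s_2 + 5/8*a_s_3 + 1/16*a_s_4 + 0*a_s_5
  a_s_3 = 1/8*a_s_1 + 1/2*a_s_2 + 1/8*a_s_3 + 0*a_s_4 + 1/4*a_s_5
  a_s_4 = 1/16*a_s_1 + 1/2*a_s_2 + 0*a_s_3 + 1/4*a_s_4 + 3/16*a_s_5

Substituting a_s_1 = 1 and a_s_5 = 0, rearrange to (I - Q) a = r where r[i] = P(i -> s_1):
  [15/16, -5/8, -1/16] . (a_s_2, a_s_3, a_s_4) = 1/4
  [-1/2, 7/8, 0] . (a_s_2, a_s_3, a_s_4) = 1/8
  [-1/2, 0, 3/4] . (a_s_2, a_s_3, a_s_4) = 1/16

Solving yields:
  a_s_2 = 463/724
  a_s_3 = 92/181
  a_s_4 = 369/724

Starting state is s_3, so the absorption probability is a_s_3 = 92/181.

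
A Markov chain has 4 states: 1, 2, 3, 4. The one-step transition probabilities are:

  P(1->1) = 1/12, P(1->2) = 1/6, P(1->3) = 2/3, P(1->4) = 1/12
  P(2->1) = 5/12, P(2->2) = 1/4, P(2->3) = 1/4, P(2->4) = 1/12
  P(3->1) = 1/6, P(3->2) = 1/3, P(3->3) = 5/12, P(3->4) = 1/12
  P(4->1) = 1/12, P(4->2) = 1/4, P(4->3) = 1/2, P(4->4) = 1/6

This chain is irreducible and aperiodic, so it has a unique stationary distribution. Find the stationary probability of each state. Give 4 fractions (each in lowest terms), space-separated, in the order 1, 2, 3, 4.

Answer: 402/1925 47/175 831/1925 1/11

Derivation:
The stationary distribution satisfies pi = pi * P, i.e.:
  pi_1 = 1/12*pi_1 + 5/12*pi_2 + 1/6*pi_3 + 1/12*pi_4
  pi_2 = 1/6*pi_1 + 1/4*pi_2 + 1/3*pi_3 + 1/4*pi_4
  pi_3 = 2/3*pi_1 + 1/4*pi_2 + 5/12*pi_3 + 1/2*pi_4
  pi_4 = 1/12*pi_1 + 1/12*pi_2 + 1/12*pi_3 + 1/6*pi_4
with normalization: pi_1 + pi_2 + pi_3 + pi_4 = 1.

Using the first 3 balance equations plus normalization, the linear system A*pi = b is:
  [-11/12, 5/12, 1/6, 1/12] . pi = 0
  [1/6, -3/4, 1/3, 1/4] . pi = 0
  [2/3, 1/4, -7/12, 1/2] . pi = 0
  [1, 1, 1, 1] . pi = 1

Solving yields:
  pi_1 = 402/1925
  pi_2 = 47/175
  pi_3 = 831/1925
  pi_4 = 1/11

Verification (pi * P):
  402/1925*1/12 + 47/175*5/12 + 831/1925*1/6 + 1/11*1/12 = 402/1925 = pi_1  (ok)
  402/1925*1/6 + 47/175*1/4 + 831/1925*1/3 + 1/11*1/4 = 47/175 = pi_2  (ok)
  402/1925*2/3 + 47/175*1/4 + 831/1925*5/12 + 1/11*1/2 = 831/1925 = pi_3  (ok)
  402/1925*1/12 + 47/175*1/12 + 831/1925*1/12 + 1/11*1/6 = 1/11 = pi_4  (ok)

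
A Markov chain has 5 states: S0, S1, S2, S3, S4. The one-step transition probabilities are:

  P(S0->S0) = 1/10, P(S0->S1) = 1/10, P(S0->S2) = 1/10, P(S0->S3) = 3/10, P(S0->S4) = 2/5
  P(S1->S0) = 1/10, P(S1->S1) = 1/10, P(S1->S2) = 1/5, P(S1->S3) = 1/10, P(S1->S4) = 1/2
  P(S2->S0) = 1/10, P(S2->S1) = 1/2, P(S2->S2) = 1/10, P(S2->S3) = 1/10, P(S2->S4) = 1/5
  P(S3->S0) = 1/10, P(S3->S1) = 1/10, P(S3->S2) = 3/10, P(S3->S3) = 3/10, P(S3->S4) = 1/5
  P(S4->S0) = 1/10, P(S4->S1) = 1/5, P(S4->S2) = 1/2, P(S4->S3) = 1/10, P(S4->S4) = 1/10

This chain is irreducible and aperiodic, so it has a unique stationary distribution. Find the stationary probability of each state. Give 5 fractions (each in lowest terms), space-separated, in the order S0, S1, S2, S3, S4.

The stationary distribution satisfies pi = pi * P, i.e.:
  pi_S0 = 1/10*pi_S0 + 1/10*pi_S1 + 1/10*pi_S2 + 1/10*pi_S3 + 1/10*pi_S4
  pi_S1 = 1/10*pi_S0 + 1/10*pi_S1 + 1/2*pi_S2 + 1/10*pi_S3 + 1/5*pi_S4
  pi_S2 = 1/10*pi_S0 + 1/5*pi_S1 + 1/10*pi_S2 + 3/10*pi_S3 + 1/2*pi_S4
  pi_S3 = 3/10*pi_S0 + 1/10*pi_S1 + 1/10*pi_S2 + 3/10*pi_S3 + 1/10*pi_S4
  pi_S4 = 2/5*pi_S0 + 1/2*pi_S1 + 1/5*pi_S2 + 1/5*pi_S3 + 1/10*pi_S4
with normalization: pi_S0 + pi_S1 + pi_S2 + pi_S3 + pi_S4 = 1.

Using the first 4 balance equations plus normalization, the linear system A*pi = b is:
  [-9/10, 1/10, 1/10, 1/10, 1/10] . pi = 0
  [1/10, -9/10, 1/2, 1/10, 1/5] . pi = 0
  [1/10, 1/5, -9/10, 3/10, 1/2] . pi = 0
  [3/10, 1/10, 1/10, -7/10, 1/10] . pi = 0
  [1, 1, 1, 1, 1] . pi = 1

Solving yields:
  pi_S0 = 1/10
  pi_S1 = 187/815
  pi_S2 = 841/3260
  pi_S3 = 3/20
  pi_S4 = 214/815

Verification (pi * P):
  1/10*1/10 + 187/815*1/10 + 841/3260*1/10 + 3/20*1/10 + 214/815*1/10 = 1/10 = pi_S0  (ok)
  1/10*1/10 + 187/815*1/10 + 841/3260*1/2 + 3/20*1/10 + 214/815*1/5 = 187/815 = pi_S1  (ok)
  1/10*1/10 + 187/815*1/5 + 841/3260*1/10 + 3/20*3/10 + 214/815*1/2 = 841/3260 = pi_S2  (ok)
  1/10*3/10 + 187/815*1/10 + 841/3260*1/10 + 3/20*3/10 + 214/815*1/10 = 3/20 = pi_S3  (ok)
  1/10*2/5 + 187/815*1/2 + 841/3260*1/5 + 3/20*1/5 + 214/815*1/10 = 214/815 = pi_S4  (ok)

Answer: 1/10 187/815 841/3260 3/20 214/815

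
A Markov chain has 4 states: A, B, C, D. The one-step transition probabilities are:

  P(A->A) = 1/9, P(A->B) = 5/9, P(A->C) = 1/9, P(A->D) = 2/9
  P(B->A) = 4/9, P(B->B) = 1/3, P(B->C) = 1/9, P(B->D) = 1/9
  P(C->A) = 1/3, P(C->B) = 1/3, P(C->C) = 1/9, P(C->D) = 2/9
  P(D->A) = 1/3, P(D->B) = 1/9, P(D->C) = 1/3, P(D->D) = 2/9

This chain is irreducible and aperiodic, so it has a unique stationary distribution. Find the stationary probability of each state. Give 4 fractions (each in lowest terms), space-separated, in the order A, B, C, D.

The stationary distribution satisfies pi = pi * P, i.e.:
  pi_A = 1/9*pi_A + 4/9*pi_B + 1/3*pi_C + 1/3*pi_D
  pi_B = 5/9*pi_A + 1/3*pi_B + 1/3*pi_C + 1/9*pi_D
  pi_C = 1/9*pi_A + 1/9*pi_B + 1/9*pi_C + 1/3*pi_D
  pi_D = 2/9*pi_A + 1/9*pi_B + 2/9*pi_C + 2/9*pi_D
with normalization: pi_A + pi_B + pi_C + pi_D = 1.

Using the first 3 balance equations plus normalization, the linear system A*pi = b is:
  [-8/9, 4/9, 1/3, 1/3] . pi = 0
  [5/9, -2/3, 1/3, 1/9] . pi = 0
  [1/9, 1/9, -8/9, 1/3] . pi = 0
  [1, 1, 1, 1] . pi = 1

Solving yields:
  pi_A = 260/851
  pi_B = 307/851
  pi_C = 129/851
  pi_D = 155/851

Verification (pi * P):
  260/851*1/9 + 307/851*4/9 + 129/851*1/3 + 155/851*1/3 = 260/851 = pi_A  (ok)
  260/851*5/9 + 307/851*1/3 + 129/851*1/3 + 155/851*1/9 = 307/851 = pi_B  (ok)
  260/851*1/9 + 307/851*1/9 + 129/851*1/9 + 155/851*1/3 = 129/851 = pi_C  (ok)
  260/851*2/9 + 307/851*1/9 + 129/851*2/9 + 155/851*2/9 = 155/851 = pi_D  (ok)

Answer: 260/851 307/851 129/851 155/851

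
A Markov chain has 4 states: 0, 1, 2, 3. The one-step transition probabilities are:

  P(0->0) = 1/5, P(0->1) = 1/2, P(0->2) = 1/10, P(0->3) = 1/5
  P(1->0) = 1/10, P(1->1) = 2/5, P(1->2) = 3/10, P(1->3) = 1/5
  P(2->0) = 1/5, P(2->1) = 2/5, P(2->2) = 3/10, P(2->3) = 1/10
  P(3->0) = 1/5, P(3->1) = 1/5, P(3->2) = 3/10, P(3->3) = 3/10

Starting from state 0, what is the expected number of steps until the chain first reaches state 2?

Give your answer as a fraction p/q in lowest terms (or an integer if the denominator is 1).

Let h_i = expected steps to first reach 2 from state i.
Boundary: h_2 = 0.
First-step equations for the other states:
  h_0 = 1 + 1/5*h_0 + 1/2*h_1 + 1/10*h_2 + 1/5*h_3
  h_1 = 1 + 1/10*h_0 + 2/5*h_1 + 3/10*h_2 + 1/5*h_3
  h_3 = 1 + 1/5*h_0 + 1/5*h_1 + 3/10*h_2 + 3/10*h_3

Substituting h_2 = 0 and rearranging gives the linear system (I - Q) h = 1:
  [4/5, -1/2, -1/5] . (h_0, h_1, h_3) = 1
  [-1/10, 3/5, -1/5] . (h_0, h_1, h_3) = 1
  [-1/5, -1/5, 7/10] . (h_0, h_1, h_3) = 1

Solving yields:
  h_0 = 990/221
  h_1 = 810/221
  h_3 = 830/221

Starting state is 0, so the expected hitting time is h_0 = 990/221.

Answer: 990/221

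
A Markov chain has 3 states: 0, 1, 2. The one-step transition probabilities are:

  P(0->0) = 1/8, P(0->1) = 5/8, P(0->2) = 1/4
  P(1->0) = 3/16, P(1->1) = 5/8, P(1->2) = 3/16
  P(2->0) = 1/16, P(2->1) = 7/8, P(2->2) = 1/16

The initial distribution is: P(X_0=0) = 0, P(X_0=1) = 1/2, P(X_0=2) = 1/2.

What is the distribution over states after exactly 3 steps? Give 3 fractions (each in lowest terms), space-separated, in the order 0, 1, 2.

Answer: 317/2048 343/512 359/2048

Derivation:
Propagating the distribution step by step (d_{t+1} = d_t * P):
d_0 = (0=0, 1=1/2, 2=1/2)
  d_1[0] = 0*1/8 + 1/2*3/16 + 1/2*1/16 = 1/8
  d_1[1] = 0*5/8 + 1/2*5/8 + 1/2*7/8 = 3/4
  d_1[2] = 0*1/4 + 1/2*3/16 + 1/2*1/16 = 1/8
d_1 = (0=1/8, 1=3/4, 2=1/8)
  d_2[0] = 1/8*1/8 + 3/4*3/16 + 1/8*1/16 = 21/128
  d_2[1] = 1/8*5/8 + 3/4*5/8 + 1/8*7/8 = 21/32
  d_2[2] = 1/8*1/4 + 3/4*3/16 + 1/8*1/16 = 23/128
d_2 = (0=21/128, 1=21/32, 2=23/128)
  d_3[0] = 21/128*1/8 + 21/32*3/16 + 23/128*1/16 = 317/2048
  d_3[1] = 21/128*5/8 + 21/32*5/8 + 23/128*7/8 = 343/512
  d_3[2] = 21/128*1/4 + 21/32*3/16 + 23/128*1/16 = 359/2048
d_3 = (0=317/2048, 1=343/512, 2=359/2048)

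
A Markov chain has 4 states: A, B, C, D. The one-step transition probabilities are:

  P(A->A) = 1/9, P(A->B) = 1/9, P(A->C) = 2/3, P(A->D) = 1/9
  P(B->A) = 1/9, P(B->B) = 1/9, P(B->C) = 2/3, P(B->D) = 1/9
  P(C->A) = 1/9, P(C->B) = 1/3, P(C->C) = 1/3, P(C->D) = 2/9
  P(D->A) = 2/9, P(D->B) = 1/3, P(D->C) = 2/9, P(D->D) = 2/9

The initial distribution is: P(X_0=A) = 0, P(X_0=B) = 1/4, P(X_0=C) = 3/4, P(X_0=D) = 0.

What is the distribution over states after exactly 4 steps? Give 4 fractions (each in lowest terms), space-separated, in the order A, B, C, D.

Propagating the distribution step by step (d_{t+1} = d_t * P):
d_0 = (A=0, B=1/4, C=3/4, D=0)
  d_1[A] = 0*1/9 + 1/4*1/9 + 3/4*1/9 + 0*2/9 = 1/9
  d_1[B] = 0*1/9 + 1/4*1/9 + 3/4*1/3 + 0*1/3 = 5/18
  d_1[C] = 0*2/3 + 1/4*2/3 + 3/4*1/3 + 0*2/9 = 5/12
  d_1[D] = 0*1/9 + 1/4*1/9 + 3/4*2/9 + 0*2/9 = 7/36
d_1 = (A=1/9, B=5/18, C=5/12, D=7/36)
  d_2[A] = 1/9*1/9 + 5/18*1/9 + 5/12*1/9 + 7/36*2/9 = 43/324
  d_2[B] = 1/9*1/9 + 5/18*1/9 + 5/12*1/3 + 7/36*1/3 = 20/81
  d_2[C] = 1/9*2/3 + 5/18*2/3 + 5/12*1/3 + 7/36*2/9 = 143/324
  d_2[D] = 1/9*1/9 + 5/18*1/9 + 5/12*2/9 + 7/36*2/9 = 29/162
d_2 = (A=43/324, B=20/81, C=143/324, D=29/162)
  d_3[A] = 43/324*1/9 + 20/81*1/9 + 143/324*1/9 + 29/162*2/9 = 191/1458
  d_3[B] = 43/324*1/9 + 20/81*1/9 + 143/324*1/3 + 29/162*1/3 = 121/486
  d_3[C] = 43/324*2/3 + 20/81*2/3 + 143/324*1/3 + 29/162*2/9 = 1283/2916
  d_3[D] = 43/324*1/9 + 20/81*1/9 + 143/324*2/9 + 29/162*2/9 = 175/972
d_3 = (A=191/1458, B=121/486, C=1283/2916, D=175/972)
  d_4[A] = 191/1458*1/9 + 121/486*1/9 + 1283/2916*1/9 + 175/972*2/9 = 1147/8748
  d_4[B] = 191/1458*1/9 + 121/486*1/9 + 1283/2916*1/3 + 175/972*1/3 = 1633/6561
  d_4[C] = 191/1458*2/3 + 121/486*2/3 + 1283/2916*1/3 + 175/972*2/9 = 1283/2916
  d_4[D] = 191/1458*1/9 + 121/486*1/9 + 1283/2916*2/9 + 175/972*2/9 = 1181/6561
d_4 = (A=1147/8748, B=1633/6561, C=1283/2916, D=1181/6561)

Answer: 1147/8748 1633/6561 1283/2916 1181/6561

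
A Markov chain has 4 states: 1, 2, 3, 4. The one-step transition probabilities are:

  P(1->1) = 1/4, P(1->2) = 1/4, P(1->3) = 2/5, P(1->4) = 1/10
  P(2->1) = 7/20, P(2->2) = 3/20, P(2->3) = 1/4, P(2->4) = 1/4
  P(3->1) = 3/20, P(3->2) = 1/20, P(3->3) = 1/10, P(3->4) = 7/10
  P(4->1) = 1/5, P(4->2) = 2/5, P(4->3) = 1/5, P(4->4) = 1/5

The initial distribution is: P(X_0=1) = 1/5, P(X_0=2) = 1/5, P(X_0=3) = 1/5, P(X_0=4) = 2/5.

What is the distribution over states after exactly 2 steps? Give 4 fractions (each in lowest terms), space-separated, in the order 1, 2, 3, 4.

Answer: 19/80 89/400 471/2000 609/2000

Derivation:
Propagating the distribution step by step (d_{t+1} = d_t * P):
d_0 = (1=1/5, 2=1/5, 3=1/5, 4=2/5)
  d_1[1] = 1/5*1/4 + 1/5*7/20 + 1/5*3/20 + 2/5*1/5 = 23/100
  d_1[2] = 1/5*1/4 + 1/5*3/20 + 1/5*1/20 + 2/5*2/5 = 1/4
  d_1[3] = 1/5*2/5 + 1/5*1/4 + 1/5*1/10 + 2/5*1/5 = 23/100
  d_1[4] = 1/5*1/10 + 1/5*1/4 + 1/5*7/10 + 2/5*1/5 = 29/100
d_1 = (1=23/100, 2=1/4, 3=23/100, 4=29/100)
  d_2[1] = 23/100*1/4 + 1/4*7/20 + 23/100*3/20 + 29/100*1/5 = 19/80
  d_2[2] = 23/100*1/4 + 1/4*3/20 + 23/100*1/20 + 29/100*2/5 = 89/400
  d_2[3] = 23/100*2/5 + 1/4*1/4 + 23/100*1/10 + 29/100*1/5 = 471/2000
  d_2[4] = 23/100*1/10 + 1/4*1/4 + 23/100*7/10 + 29/100*1/5 = 609/2000
d_2 = (1=19/80, 2=89/400, 3=471/2000, 4=609/2000)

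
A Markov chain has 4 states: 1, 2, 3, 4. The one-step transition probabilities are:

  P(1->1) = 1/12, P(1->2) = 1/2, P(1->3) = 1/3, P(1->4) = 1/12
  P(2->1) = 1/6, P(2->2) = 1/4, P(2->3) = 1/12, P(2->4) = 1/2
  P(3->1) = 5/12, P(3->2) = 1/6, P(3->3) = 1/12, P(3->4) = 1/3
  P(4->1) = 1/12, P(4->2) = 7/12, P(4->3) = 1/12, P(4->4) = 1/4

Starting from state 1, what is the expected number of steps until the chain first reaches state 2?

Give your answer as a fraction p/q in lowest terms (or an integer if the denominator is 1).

Answer: 1908/833

Derivation:
Let h_i = expected steps to first reach 2 from state i.
Boundary: h_2 = 0.
First-step equations for the other states:
  h_1 = 1 + 1/12*h_1 + 1/2*h_2 + 1/3*h_3 + 1/12*h_4
  h_3 = 1 + 5/12*h_1 + 1/6*h_2 + 1/12*h_3 + 1/3*h_4
  h_4 = 1 + 1/12*h_1 + 7/12*h_2 + 1/12*h_3 + 1/4*h_4

Substituting h_2 = 0 and rearranging gives the linear system (I - Q) h = 1:
  [11/12, -1/3, -1/12] . (h_1, h_3, h_4) = 1
  [-5/12, 11/12, -1/3] . (h_1, h_3, h_4) = 1
  [-1/12, -1/12, 3/4] . (h_1, h_3, h_4) = 1

Solving yields:
  h_1 = 1908/833
  h_3 = 48/17
  h_4 = 1584/833

Starting state is 1, so the expected hitting time is h_1 = 1908/833.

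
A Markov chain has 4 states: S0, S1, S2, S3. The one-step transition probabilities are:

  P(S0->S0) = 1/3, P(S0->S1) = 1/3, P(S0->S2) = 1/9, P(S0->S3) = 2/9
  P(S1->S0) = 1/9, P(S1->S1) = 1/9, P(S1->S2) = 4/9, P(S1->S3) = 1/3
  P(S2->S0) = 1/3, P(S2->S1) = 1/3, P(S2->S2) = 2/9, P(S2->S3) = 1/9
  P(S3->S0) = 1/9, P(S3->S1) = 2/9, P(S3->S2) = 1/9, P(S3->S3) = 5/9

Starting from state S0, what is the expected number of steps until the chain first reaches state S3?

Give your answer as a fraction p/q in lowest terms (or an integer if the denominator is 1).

Let h_i = expected steps to first reach S3 from state i.
Boundary: h_S3 = 0.
First-step equations for the other states:
  h_S0 = 1 + 1/3*h_S0 + 1/3*h_S1 + 1/9*h_S2 + 2/9*h_S3
  h_S1 = 1 + 1/9*h_S0 + 1/9*h_S1 + 4/9*h_S2 + 1/3*h_S3
  h_S2 = 1 + 1/3*h_S0 + 1/3*h_S1 + 2/9*h_S2 + 1/9*h_S3

Substituting h_S3 = 0 and rearranging gives the linear system (I - Q) h = 1:
  [2/3, -1/3, -1/9] . (h_S0, h_S1, h_S2) = 1
  [-1/9, 8/9, -4/9] . (h_S0, h_S1, h_S2) = 1
  [-1/3, -1/3, 7/9] . (h_S0, h_S1, h_S2) = 1

Solving yields:
  h_S0 = 22/5
  h_S1 = 83/20
  h_S2 = 99/20

Starting state is S0, so the expected hitting time is h_S0 = 22/5.

Answer: 22/5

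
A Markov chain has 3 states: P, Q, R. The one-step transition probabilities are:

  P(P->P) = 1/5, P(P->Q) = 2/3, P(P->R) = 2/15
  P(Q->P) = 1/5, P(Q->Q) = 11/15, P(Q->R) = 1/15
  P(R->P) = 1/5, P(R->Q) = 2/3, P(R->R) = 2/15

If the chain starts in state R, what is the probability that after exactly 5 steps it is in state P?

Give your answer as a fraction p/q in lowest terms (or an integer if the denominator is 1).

Answer: 1/5

Derivation:
Computing P^5 by repeated multiplication:
P^1 =
  P: [1/5, 2/3, 2/15]
  Q: [1/5, 11/15, 1/15]
  R: [1/5, 2/3, 2/15]
P^2 =
  P: [1/5, 32/45, 4/45]
  Q: [1/5, 161/225, 19/225]
  R: [1/5, 32/45, 4/45]
P^3 =
  P: [1/5, 482/675, 58/675]
  Q: [1/5, 2411/3375, 289/3375]
  R: [1/5, 482/675, 58/675]
P^4 =
  P: [1/5, 7232/10125, 868/10125]
  Q: [1/5, 36161/50625, 4339/50625]
  R: [1/5, 7232/10125, 868/10125]
P^5 =
  P: [1/5, 108482/151875, 13018/151875]
  Q: [1/5, 542411/759375, 65089/759375]
  R: [1/5, 108482/151875, 13018/151875]

(P^5)[R -> P] = 1/5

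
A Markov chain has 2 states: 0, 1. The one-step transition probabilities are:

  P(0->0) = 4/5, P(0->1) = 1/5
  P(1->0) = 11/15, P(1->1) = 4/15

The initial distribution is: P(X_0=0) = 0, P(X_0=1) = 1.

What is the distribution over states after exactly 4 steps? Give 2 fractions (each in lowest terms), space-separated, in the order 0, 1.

Propagating the distribution step by step (d_{t+1} = d_t * P):
d_0 = (0=0, 1=1)
  d_1[0] = 0*4/5 + 1*11/15 = 11/15
  d_1[1] = 0*1/5 + 1*4/15 = 4/15
d_1 = (0=11/15, 1=4/15)
  d_2[0] = 11/15*4/5 + 4/15*11/15 = 176/225
  d_2[1] = 11/15*1/5 + 4/15*4/15 = 49/225
d_2 = (0=176/225, 1=49/225)
  d_3[0] = 176/225*4/5 + 49/225*11/15 = 2651/3375
  d_3[1] = 176/225*1/5 + 49/225*4/15 = 724/3375
d_3 = (0=2651/3375, 1=724/3375)
  d_4[0] = 2651/3375*4/5 + 724/3375*11/15 = 39776/50625
  d_4[1] = 2651/3375*1/5 + 724/3375*4/15 = 10849/50625
d_4 = (0=39776/50625, 1=10849/50625)

Answer: 39776/50625 10849/50625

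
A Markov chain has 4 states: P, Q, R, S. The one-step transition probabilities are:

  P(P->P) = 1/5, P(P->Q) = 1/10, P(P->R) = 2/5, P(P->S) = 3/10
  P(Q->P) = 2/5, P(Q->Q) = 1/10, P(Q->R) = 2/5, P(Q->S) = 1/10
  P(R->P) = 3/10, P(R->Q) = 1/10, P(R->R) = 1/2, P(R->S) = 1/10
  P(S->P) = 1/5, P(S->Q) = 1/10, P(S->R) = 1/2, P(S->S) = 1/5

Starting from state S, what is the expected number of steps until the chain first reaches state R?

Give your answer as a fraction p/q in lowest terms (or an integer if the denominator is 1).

Let h_i = expected steps to first reach R from state i.
Boundary: h_R = 0.
First-step equations for the other states:
  h_P = 1 + 1/5*h_P + 1/10*h_Q + 2/5*h_R + 3/10*h_S
  h_Q = 1 + 2/5*h_P + 1/10*h_Q + 2/5*h_R + 1/10*h_S
  h_S = 1 + 1/5*h_P + 1/10*h_Q + 1/2*h_R + 1/5*h_S

Substituting h_R = 0 and rearranging gives the linear system (I - Q) h = 1:
  [4/5, -1/10, -3/10] . (h_P, h_Q, h_S) = 1
  [-2/5, 9/10, -1/10] . (h_P, h_Q, h_S) = 1
  [-1/5, -1/10, 4/5] . (h_P, h_Q, h_S) = 1

Solving yields:
  h_P = 275/117
  h_Q = 280/117
  h_S = 250/117

Starting state is S, so the expected hitting time is h_S = 250/117.

Answer: 250/117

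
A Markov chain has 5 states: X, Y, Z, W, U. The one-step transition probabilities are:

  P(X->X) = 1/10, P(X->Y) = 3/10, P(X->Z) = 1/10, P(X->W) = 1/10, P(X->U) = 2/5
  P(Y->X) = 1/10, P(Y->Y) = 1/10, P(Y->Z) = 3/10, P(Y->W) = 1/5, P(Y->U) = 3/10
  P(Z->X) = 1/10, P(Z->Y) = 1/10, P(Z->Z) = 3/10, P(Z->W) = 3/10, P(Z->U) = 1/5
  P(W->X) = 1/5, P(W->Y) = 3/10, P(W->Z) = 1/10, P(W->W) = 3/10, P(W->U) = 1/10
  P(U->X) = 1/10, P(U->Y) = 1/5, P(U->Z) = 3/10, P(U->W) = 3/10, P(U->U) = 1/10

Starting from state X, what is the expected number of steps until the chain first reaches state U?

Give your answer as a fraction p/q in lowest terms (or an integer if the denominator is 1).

Answer: 4000/1131

Derivation:
Let h_i = expected steps to first reach U from state i.
Boundary: h_U = 0.
First-step equations for the other states:
  h_X = 1 + 1/10*h_X + 3/10*h_Y + 1/10*h_Z + 1/10*h_W + 2/5*h_U
  h_Y = 1 + 1/10*h_X + 1/10*h_Y + 3/10*h_Z + 1/5*h_W + 3/10*h_U
  h_Z = 1 + 1/10*h_X + 1/10*h_Y + 3/10*h_Z + 3/10*h_W + 1/5*h_U
  h_W = 1 + 1/5*h_X + 3/10*h_Y + 1/10*h_Z + 3/10*h_W + 1/10*h_U

Substituting h_U = 0 and rearranging gives the linear system (I - Q) h = 1:
  [9/10, -3/10, -1/10, -1/10] . (h_X, h_Y, h_Z, h_W) = 1
  [-1/10, 9/10, -3/10, -1/5] . (h_X, h_Y, h_Z, h_W) = 1
  [-1/10, -1/10, 7/10, -3/10] . (h_X, h_Y, h_Z, h_W) = 1
  [-1/5, -3/10, -1/10, 7/10] . (h_X, h_Y, h_Z, h_W) = 1

Solving yields:
  h_X = 4000/1131
  h_Y = 4660/1131
  h_Z = 5210/1131
  h_W = 5500/1131

Starting state is X, so the expected hitting time is h_X = 4000/1131.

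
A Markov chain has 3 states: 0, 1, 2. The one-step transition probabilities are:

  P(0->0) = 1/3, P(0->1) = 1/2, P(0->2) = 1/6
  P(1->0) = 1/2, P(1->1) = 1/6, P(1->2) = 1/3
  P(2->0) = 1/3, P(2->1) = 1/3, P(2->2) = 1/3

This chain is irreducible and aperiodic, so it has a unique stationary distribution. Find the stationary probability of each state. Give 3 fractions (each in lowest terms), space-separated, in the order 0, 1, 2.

The stationary distribution satisfies pi = pi * P, i.e.:
  pi_0 = 1/3*pi_0 + 1/2*pi_1 + 1/3*pi_2
  pi_1 = 1/2*pi_0 + 1/6*pi_1 + 1/3*pi_2
  pi_2 = 1/6*pi_0 + 1/3*pi_1 + 1/3*pi_2
with normalization: pi_0 + pi_1 + pi_2 = 1.

Using the first 2 balance equations plus normalization, the linear system A*pi = b is:
  [-2/3, 1/2, 1/3] . pi = 0
  [1/2, -5/6, 1/3] . pi = 0
  [1, 1, 1] . pi = 1

Solving yields:
  pi_0 = 16/41
  pi_1 = 14/41
  pi_2 = 11/41

Verification (pi * P):
  16/41*1/3 + 14/41*1/2 + 11/41*1/3 = 16/41 = pi_0  (ok)
  16/41*1/2 + 14/41*1/6 + 11/41*1/3 = 14/41 = pi_1  (ok)
  16/41*1/6 + 14/41*1/3 + 11/41*1/3 = 11/41 = pi_2  (ok)

Answer: 16/41 14/41 11/41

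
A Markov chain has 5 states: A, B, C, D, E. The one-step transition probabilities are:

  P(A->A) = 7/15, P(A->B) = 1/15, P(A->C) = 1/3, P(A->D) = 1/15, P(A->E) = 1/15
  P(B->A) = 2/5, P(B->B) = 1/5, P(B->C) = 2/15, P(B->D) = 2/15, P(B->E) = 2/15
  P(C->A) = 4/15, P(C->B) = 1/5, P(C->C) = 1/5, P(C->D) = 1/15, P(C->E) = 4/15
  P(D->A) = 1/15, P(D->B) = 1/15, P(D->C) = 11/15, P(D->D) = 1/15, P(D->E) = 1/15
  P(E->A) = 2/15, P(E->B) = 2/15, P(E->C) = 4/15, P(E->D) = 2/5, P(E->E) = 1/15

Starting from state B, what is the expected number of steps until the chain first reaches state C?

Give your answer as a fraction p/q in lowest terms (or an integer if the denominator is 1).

Answer: 58/17

Derivation:
Let h_i = expected steps to first reach C from state i.
Boundary: h_C = 0.
First-step equations for the other states:
  h_A = 1 + 7/15*h_A + 1/15*h_B + 1/3*h_C + 1/15*h_D + 1/15*h_E
  h_B = 1 + 2/5*h_A + 1/5*h_B + 2/15*h_C + 2/15*h_D + 2/15*h_E
  h_D = 1 + 1/15*h_A + 1/15*h_B + 11/15*h_C + 1/15*h_D + 1/15*h_E
  h_E = 1 + 2/15*h_A + 2/15*h_B + 4/15*h_C + 2/5*h_D + 1/15*h_E

Substituting h_C = 0 and rearranging gives the linear system (I - Q) h = 1:
  [8/15, -1/15, -1/15, -1/15] . (h_A, h_B, h_D, h_E) = 1
  [-2/5, 4/5, -2/15, -2/15] . (h_A, h_B, h_D, h_E) = 1
  [-1/15, -1/15, 14/15, -1/15] . (h_A, h_B, h_D, h_E) = 1
  [-2/15, -2/15, -2/5, 14/15] . (h_A, h_B, h_D, h_E) = 1

Solving yields:
  h_A = 97/34
  h_B = 58/17
  h_D = 291/170
  h_E = 27/10

Starting state is B, so the expected hitting time is h_B = 58/17.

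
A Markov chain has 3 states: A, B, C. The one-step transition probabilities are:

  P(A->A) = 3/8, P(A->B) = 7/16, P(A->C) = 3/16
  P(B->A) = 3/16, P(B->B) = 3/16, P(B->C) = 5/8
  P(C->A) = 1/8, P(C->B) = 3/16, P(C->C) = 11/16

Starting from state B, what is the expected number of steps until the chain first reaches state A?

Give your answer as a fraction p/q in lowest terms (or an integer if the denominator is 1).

Let h_i = expected steps to first reach A from state i.
Boundary: h_A = 0.
First-step equations for the other states:
  h_B = 1 + 3/16*h_A + 3/16*h_B + 5/8*h_C
  h_C = 1 + 1/8*h_A + 3/16*h_B + 11/16*h_C

Substituting h_A = 0 and rearranging gives the linear system (I - Q) h = 1:
  [13/16, -5/8] . (h_B, h_C) = 1
  [-3/16, 5/16] . (h_B, h_C) = 1

Solving yields:
  h_B = 48/7
  h_C = 256/35

Starting state is B, so the expected hitting time is h_B = 48/7.

Answer: 48/7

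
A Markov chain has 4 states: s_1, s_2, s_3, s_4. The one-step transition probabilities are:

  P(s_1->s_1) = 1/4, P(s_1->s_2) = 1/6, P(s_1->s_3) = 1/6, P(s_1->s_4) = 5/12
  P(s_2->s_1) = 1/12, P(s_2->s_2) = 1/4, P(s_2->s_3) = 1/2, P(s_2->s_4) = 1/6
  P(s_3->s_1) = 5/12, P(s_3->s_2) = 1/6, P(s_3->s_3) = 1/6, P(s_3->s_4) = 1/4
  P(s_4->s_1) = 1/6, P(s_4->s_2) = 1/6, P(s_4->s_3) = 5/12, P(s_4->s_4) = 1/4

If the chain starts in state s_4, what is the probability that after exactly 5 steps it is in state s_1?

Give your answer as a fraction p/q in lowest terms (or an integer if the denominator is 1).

Answer: 10213/41472

Derivation:
Computing P^5 by repeated multiplication:
P^1 =
  s_1: [1/4, 1/6, 1/6, 5/12]
  s_2: [1/12, 1/4, 1/2, 1/6]
  s_3: [5/12, 1/6, 1/6, 1/4]
  s_4: [1/6, 1/6, 5/12, 1/4]
P^2 =
  s_1: [31/144, 13/72, 47/144, 5/18]
  s_2: [5/18, 3/16, 7/24, 35/144]
  s_3: [11/48, 13/72, 41/144, 11/36]
  s_4: [13/48, 13/72, 41/144, 19/72]
P^3 =
  s_1: [217/864, 157/864, 8/27, 13/48]
  s_2: [427/1728, 35/192, 167/576, 485/1728]
  s_3: [209/864, 157/864, 131/432, 59/216]
  s_4: [53/216, 157/864, 253/864, 121/432]
P^4 =
  s_1: [71/288, 1885/10368, 1529/5184, 2869/10368]
  s_2: [5071/20736, 419/2304, 2057/6912, 5723/20736]
  s_3: [1283/5184, 1885/10368, 383/1296, 317/1152]
  s_4: [1271/5184, 1885/10368, 1541/5184, 953/3456]
P^5 =
  s_1: [30581/124416, 22621/124416, 36883/124416, 34331/124416]
  s_2: [61285/248832, 5027/27648, 24575/82944, 68579/248832]
  s_3: [3401/13824, 22621/124416, 36835/124416, 34351/124416]
  s_4: [10213/41472, 22621/124416, 36853/124416, 34303/124416]

(P^5)[s_4 -> s_1] = 10213/41472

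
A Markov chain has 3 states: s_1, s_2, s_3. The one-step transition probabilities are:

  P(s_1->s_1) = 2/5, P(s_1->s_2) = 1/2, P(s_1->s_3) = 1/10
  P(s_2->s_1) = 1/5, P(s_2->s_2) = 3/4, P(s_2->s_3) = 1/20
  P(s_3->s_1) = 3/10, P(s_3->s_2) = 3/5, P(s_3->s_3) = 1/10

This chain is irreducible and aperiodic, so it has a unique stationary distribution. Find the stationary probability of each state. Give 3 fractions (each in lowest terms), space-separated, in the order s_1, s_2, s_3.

Answer: 39/151 102/151 10/151

Derivation:
The stationary distribution satisfies pi = pi * P, i.e.:
  pi_s_1 = 2/5*pi_s_1 + 1/5*pi_s_2 + 3/10*pi_s_3
  pi_s_2 = 1/2*pi_s_1 + 3/4*pi_s_2 + 3/5*pi_s_3
  pi_s_3 = 1/10*pi_s_1 + 1/20*pi_s_2 + 1/10*pi_s_3
with normalization: pi_s_1 + pi_s_2 + pi_s_3 = 1.

Using the first 2 balance equations plus normalization, the linear system A*pi = b is:
  [-3/5, 1/5, 3/10] . pi = 0
  [1/2, -1/4, 3/5] . pi = 0
  [1, 1, 1] . pi = 1

Solving yields:
  pi_s_1 = 39/151
  pi_s_2 = 102/151
  pi_s_3 = 10/151

Verification (pi * P):
  39/151*2/5 + 102/151*1/5 + 10/151*3/10 = 39/151 = pi_s_1  (ok)
  39/151*1/2 + 102/151*3/4 + 10/151*3/5 = 102/151 = pi_s_2  (ok)
  39/151*1/10 + 102/151*1/20 + 10/151*1/10 = 10/151 = pi_s_3  (ok)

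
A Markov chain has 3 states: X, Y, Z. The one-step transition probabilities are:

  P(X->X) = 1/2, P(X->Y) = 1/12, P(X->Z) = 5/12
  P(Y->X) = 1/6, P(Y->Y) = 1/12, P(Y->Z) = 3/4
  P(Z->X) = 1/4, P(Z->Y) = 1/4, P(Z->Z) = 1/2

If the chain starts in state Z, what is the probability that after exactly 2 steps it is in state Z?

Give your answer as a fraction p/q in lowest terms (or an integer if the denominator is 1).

Computing P^2 by repeated multiplication:
P^1 =
  X: [1/2, 1/12, 5/12]
  Y: [1/6, 1/12, 3/4]
  Z: [1/4, 1/4, 1/2]
P^2 =
  X: [53/144, 11/72, 23/48]
  Y: [41/144, 5/24, 73/144]
  Z: [7/24, 1/6, 13/24]

(P^2)[Z -> Z] = 13/24

Answer: 13/24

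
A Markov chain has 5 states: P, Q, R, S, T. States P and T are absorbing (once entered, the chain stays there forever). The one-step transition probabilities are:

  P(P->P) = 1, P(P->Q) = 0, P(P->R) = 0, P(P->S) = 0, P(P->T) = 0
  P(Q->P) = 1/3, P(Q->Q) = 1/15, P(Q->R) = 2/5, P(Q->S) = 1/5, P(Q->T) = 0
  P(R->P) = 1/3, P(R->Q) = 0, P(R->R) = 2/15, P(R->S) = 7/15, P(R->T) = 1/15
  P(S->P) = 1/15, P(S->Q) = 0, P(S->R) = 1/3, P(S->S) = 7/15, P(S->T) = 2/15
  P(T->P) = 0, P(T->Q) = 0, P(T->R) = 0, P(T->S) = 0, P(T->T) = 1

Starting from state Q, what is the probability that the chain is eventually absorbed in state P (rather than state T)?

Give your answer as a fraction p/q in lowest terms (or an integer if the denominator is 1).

Let a_i = P(absorbed in P | start in state i).
Boundary conditions: a_P = 1, a_T = 0.
For each transient state i, a_i = sum_j P(i->j) * a_j:
  a_Q = 1/3*a_P + 1/15*a_Q + 2/5*a_R + 1/5*a_S + 0*a_T
  a_R = 1/3*a_P + 0*a_Q + 2/15*a_R + 7/15*a_S + 1/15*a_T
  a_S = 1/15*a_P + 0*a_Q + 1/3*a_R + 7/15*a_S + 2/15*a_T

Substituting a_P = 1 and a_T = 0, rearrange to (I - Q) a = r where r[i] = P(i -> P):
  [14/15, -2/5, -1/5] . (a_Q, a_R, a_S) = 1/3
  [0, 13/15, -7/15] . (a_Q, a_R, a_S) = 1/3
  [0, -1/3, 8/15] . (a_Q, a_R, a_S) = 1/15

Solving yields:
  a_Q = 247/322
  a_R = 47/69
  a_S = 38/69

Starting state is Q, so the absorption probability is a_Q = 247/322.

Answer: 247/322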